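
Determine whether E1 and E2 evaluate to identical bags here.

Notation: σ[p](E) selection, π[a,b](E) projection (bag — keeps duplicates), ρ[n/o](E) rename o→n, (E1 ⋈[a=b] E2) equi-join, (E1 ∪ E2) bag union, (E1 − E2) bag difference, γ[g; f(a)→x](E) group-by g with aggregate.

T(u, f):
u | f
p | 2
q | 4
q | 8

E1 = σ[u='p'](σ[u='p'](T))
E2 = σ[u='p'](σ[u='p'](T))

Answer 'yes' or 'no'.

E1 subexpression sizes:
  T → 3
  σ[u='p'](T) → 1
  σ[u='p'](σ[u='p'](T)) → 1
E2 subexpression sizes:
  T → 3
  σ[u='p'](T) → 1
  σ[u='p'](σ[u='p'](T)) → 1

E1 and E2 produce the same multiset:
u | f
p | 2

yes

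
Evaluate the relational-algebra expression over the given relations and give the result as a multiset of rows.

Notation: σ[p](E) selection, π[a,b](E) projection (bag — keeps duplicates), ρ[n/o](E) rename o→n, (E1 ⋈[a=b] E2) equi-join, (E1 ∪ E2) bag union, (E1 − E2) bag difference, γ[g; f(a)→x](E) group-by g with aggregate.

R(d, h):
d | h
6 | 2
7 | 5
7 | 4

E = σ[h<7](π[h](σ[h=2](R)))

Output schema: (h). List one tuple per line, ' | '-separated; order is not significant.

Stepwise |·|:
  R → 3
  σ[h=2](R) → 1
  π[h](σ[h=2](R)) → 1
  σ[h<7](π[h](σ[h=2](R))) → 1

== RESULT ==
h
2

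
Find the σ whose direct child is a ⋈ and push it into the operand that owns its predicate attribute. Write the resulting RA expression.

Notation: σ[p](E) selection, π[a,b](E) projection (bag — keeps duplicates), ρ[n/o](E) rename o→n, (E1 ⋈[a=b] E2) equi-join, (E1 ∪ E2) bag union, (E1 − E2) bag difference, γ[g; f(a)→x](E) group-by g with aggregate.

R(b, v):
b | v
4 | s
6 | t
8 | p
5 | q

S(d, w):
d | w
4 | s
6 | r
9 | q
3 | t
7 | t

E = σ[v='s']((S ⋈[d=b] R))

σ filters on v, owned by the right side.
E' = (S ⋈[d=b] σ[v='s'](R))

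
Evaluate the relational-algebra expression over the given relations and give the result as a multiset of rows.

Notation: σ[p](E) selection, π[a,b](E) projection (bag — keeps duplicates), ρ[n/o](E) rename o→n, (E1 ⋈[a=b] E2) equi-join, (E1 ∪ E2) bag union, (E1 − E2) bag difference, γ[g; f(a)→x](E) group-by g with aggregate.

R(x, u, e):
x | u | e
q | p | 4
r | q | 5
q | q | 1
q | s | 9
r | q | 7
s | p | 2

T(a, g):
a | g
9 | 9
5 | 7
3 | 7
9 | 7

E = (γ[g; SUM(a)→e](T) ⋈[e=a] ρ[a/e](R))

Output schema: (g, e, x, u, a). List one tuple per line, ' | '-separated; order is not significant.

Per-node cardinality:
  T → 4
  γ[g; SUM(a)→e](T) → 2
  R → 6
  ρ[a/e](R) → 6
  (γ[g; SUM(a)→e](T) ⋈[e=a] ρ[a/e](R)) → 1

== RESULT ==
g | e | x | u | a
9 | 9 | q | s | 9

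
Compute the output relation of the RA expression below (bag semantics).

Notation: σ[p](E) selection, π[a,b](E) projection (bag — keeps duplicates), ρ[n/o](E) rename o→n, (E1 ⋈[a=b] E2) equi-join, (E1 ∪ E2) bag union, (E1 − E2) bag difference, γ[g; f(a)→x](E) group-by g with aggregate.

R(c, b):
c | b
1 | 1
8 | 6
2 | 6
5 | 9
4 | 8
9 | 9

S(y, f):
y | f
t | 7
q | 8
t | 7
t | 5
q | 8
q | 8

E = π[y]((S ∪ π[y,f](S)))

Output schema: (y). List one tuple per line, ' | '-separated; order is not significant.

Per-node cardinality:
  S → 6
  S → 6
  π[y,f](S) → 6
  (S ∪ π[y,f](S)) → 12
  π[y]((S ∪ π[y,f](S))) → 12

== RESULT ==
y
q
q
q
q
q
q
t
t
t
t
t
t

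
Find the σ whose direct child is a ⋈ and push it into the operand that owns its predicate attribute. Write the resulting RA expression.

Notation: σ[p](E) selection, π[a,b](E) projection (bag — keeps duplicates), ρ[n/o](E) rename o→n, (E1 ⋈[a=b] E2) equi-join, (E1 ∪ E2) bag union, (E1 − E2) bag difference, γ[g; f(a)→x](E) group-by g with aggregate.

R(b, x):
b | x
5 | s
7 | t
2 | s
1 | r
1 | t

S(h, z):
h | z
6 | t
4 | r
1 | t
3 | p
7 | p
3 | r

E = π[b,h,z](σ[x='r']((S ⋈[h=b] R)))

σ filters on x, owned by the right side.
E' = π[b,h,z]((S ⋈[h=b] σ[x='r'](R)))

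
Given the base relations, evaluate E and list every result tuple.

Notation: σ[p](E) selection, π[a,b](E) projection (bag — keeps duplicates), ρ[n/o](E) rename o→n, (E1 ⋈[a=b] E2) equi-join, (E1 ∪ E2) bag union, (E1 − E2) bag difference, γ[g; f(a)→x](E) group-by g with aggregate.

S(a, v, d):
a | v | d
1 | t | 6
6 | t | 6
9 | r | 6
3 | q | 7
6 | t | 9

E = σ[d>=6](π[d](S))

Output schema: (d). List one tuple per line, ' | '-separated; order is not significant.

Row counts bottom-up:
  S → 5
  π[d](S) → 5
  σ[d>=6](π[d](S)) → 5

== RESULT ==
d
6
6
6
7
9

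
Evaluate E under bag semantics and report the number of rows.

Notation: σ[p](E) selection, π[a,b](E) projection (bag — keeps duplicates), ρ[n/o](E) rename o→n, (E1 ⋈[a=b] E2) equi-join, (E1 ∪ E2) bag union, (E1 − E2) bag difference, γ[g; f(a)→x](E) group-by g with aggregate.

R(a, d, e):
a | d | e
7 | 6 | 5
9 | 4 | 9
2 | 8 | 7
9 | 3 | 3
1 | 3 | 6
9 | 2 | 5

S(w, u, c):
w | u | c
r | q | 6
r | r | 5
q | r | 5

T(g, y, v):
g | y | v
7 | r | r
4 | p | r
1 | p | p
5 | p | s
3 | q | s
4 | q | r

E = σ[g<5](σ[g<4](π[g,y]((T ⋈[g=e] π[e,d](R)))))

Row counts bottom-up:
  T → 6
  R → 6
  π[e,d](R) → 6
  (T ⋈[g=e] π[e,d](R)) → 4
  π[g,y]((T ⋈[g=e] π[e,d](R))) → 4
  σ[g<4](π[g,y]((T ⋈[g=e] π[e,d](R)))) → 1
  σ[g<5](σ[g<4](π[g,y]((T ⋈[g=e] π[e,d](R))))) → 1

|E| = 1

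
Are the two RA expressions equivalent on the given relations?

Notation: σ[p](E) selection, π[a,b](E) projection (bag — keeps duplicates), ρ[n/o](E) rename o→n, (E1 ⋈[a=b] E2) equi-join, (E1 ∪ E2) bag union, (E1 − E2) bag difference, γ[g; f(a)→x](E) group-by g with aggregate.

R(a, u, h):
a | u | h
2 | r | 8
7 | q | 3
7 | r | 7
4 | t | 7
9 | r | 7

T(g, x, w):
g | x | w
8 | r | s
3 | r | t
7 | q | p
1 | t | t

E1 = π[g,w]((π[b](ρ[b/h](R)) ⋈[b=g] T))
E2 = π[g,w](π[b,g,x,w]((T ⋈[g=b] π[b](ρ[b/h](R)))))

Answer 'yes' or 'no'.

E1 subexpression sizes:
  R → 5
  ρ[b/h](R) → 5
  π[b](ρ[b/h](R)) → 5
  T → 4
  (π[b](ρ[b/h](R)) ⋈[b=g] T) → 5
  π[g,w]((π[b](ρ[b/h](R)) ⋈[b=g] T)) → 5
E2 subexpression sizes:
  T → 4
  R → 5
  ρ[b/h](R) → 5
  π[b](ρ[b/h](R)) → 5
  (T ⋈[g=b] π[b](ρ[b/h](R))) → 5
  π[b,g,x,w]((T ⋈[g=b] π[b](ρ[b/h](R)))) → 5
  π[g,w](π[b,g,x,w]((T ⋈[g=b] π[b](ρ[b/h](R))))) → 5

E1 and E2 produce the same multiset:
g | w
3 | t
7 | p
7 | p
7 | p
8 | s

yes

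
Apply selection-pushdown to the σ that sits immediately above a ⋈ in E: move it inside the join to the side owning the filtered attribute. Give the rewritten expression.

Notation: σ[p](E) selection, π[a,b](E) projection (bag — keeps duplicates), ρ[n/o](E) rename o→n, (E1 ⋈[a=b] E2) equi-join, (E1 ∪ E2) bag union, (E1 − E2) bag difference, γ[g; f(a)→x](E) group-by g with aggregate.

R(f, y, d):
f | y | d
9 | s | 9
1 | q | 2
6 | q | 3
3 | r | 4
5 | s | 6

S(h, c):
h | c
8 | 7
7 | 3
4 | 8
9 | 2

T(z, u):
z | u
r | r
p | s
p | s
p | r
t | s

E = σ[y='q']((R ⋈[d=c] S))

σ filters on y, owned by the left side.
E' = (σ[y='q'](R) ⋈[d=c] S)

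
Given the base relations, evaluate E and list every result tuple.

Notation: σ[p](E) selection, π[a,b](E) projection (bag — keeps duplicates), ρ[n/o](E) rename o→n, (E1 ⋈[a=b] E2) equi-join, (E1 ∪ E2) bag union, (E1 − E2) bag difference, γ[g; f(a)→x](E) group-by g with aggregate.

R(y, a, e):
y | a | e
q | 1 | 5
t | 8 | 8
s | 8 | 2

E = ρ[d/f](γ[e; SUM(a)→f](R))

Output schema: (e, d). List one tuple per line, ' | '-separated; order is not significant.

Per-node cardinality:
  R → 3
  γ[e; SUM(a)→f](R) → 3
  ρ[d/f](γ[e; SUM(a)→f](R)) → 3

== RESULT ==
e | d
2 | 8
5 | 1
8 | 8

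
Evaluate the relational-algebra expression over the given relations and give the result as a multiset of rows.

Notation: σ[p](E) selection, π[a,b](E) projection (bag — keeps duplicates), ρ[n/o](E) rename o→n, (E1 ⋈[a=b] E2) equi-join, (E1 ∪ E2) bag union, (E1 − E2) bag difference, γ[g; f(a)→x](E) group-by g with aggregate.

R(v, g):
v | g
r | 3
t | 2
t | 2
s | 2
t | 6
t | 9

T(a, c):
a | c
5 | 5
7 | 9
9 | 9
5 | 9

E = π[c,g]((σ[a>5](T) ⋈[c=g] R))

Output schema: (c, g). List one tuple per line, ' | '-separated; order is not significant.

Stepwise |·|:
  T → 4
  σ[a>5](T) → 2
  R → 6
  (σ[a>5](T) ⋈[c=g] R) → 2
  π[c,g]((σ[a>5](T) ⋈[c=g] R)) → 2

== RESULT ==
c | g
9 | 9
9 | 9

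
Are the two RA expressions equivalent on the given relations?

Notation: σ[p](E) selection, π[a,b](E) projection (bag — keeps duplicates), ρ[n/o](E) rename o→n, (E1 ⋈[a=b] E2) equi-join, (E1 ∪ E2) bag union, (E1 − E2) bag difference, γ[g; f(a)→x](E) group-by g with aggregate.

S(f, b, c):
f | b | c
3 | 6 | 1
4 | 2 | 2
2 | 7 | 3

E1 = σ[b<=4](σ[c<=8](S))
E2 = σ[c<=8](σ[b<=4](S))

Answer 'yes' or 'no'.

E1 row counts bottom-up:
  S → 3
  σ[c<=8](S) → 3
  σ[b<=4](σ[c<=8](S)) → 1
E2 row counts bottom-up:
  S → 3
  σ[b<=4](S) → 1
  σ[c<=8](σ[b<=4](S)) → 1

E1 and E2 produce the same multiset:
f | b | c
4 | 2 | 2

yes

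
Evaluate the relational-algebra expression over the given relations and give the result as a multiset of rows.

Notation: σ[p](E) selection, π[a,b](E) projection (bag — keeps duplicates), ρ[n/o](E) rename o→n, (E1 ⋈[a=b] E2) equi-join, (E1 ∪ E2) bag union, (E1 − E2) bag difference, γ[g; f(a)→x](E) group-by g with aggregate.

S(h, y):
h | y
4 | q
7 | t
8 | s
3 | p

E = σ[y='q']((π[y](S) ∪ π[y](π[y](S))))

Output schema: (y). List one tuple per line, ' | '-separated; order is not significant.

Stepwise |·|:
  S → 4
  π[y](S) → 4
  S → 4
  π[y](S) → 4
  π[y](π[y](S)) → 4
  (π[y](S) ∪ π[y](π[y](S))) → 8
  σ[y='q']((π[y](S) ∪ π[y](π[y](S)))) → 2

== RESULT ==
y
q
q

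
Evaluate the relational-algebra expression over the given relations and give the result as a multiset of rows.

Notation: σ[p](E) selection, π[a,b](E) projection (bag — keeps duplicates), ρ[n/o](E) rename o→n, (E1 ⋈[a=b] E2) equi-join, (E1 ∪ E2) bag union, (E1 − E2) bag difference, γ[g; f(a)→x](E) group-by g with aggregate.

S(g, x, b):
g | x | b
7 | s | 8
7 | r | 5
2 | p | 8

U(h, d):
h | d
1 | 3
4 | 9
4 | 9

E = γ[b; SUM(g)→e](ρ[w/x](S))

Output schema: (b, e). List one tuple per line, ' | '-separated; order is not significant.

Stepwise |·|:
  S → 3
  ρ[w/x](S) → 3
  γ[b; SUM(g)→e](ρ[w/x](S)) → 2

== RESULT ==
b | e
5 | 7
8 | 9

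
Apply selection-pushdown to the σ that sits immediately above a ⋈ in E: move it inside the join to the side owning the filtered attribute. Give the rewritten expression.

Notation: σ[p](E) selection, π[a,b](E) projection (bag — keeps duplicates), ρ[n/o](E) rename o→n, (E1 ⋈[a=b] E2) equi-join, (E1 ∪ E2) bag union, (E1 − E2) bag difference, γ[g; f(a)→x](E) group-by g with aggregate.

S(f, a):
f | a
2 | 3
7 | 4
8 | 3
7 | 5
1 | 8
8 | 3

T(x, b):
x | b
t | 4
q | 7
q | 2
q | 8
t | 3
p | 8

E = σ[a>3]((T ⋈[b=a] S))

σ filters on a, owned by the right side.
E' = (T ⋈[b=a] σ[a>3](S))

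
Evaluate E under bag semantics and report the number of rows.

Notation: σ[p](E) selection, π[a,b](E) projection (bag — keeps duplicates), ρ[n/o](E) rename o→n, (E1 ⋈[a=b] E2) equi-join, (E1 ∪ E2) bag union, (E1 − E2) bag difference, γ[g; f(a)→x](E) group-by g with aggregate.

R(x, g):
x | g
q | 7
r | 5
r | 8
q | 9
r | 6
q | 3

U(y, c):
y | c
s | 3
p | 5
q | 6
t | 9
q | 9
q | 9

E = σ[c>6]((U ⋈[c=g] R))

Subexpression sizes:
  U → 6
  R → 6
  (U ⋈[c=g] R) → 6
  σ[c>6]((U ⋈[c=g] R)) → 3

|E| = 3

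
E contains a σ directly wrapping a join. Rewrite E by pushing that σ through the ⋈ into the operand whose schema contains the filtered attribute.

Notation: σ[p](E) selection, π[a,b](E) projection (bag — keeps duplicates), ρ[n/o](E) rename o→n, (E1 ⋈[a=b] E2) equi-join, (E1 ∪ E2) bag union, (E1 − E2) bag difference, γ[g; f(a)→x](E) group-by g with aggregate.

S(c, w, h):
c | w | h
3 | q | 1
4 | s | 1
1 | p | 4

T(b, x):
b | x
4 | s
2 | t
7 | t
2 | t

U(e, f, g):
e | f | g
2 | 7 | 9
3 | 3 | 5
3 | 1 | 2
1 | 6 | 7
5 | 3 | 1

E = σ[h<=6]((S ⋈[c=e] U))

σ filters on h, owned by the left side.
E' = (σ[h<=6](S) ⋈[c=e] U)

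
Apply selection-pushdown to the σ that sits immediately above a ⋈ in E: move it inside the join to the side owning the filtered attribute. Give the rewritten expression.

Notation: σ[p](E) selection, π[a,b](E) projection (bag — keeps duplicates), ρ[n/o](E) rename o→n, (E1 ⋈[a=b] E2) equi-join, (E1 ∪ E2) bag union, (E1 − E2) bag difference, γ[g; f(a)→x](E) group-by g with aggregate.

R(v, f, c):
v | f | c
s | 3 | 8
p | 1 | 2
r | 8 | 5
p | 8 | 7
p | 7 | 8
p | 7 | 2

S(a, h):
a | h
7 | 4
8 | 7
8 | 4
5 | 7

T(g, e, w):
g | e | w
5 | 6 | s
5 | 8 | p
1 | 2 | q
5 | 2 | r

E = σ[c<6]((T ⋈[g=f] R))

σ filters on c, owned by the right side.
E' = (T ⋈[g=f] σ[c<6](R))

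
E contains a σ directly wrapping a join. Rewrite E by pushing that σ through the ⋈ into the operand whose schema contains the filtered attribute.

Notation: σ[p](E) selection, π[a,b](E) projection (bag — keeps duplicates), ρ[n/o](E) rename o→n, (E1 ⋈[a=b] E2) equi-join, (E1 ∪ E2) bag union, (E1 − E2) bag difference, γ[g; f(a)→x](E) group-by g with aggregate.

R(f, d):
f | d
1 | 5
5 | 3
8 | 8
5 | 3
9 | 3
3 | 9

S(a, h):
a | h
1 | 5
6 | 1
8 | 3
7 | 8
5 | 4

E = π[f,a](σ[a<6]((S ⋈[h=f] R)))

σ filters on a, owned by the left side.
E' = π[f,a]((σ[a<6](S) ⋈[h=f] R))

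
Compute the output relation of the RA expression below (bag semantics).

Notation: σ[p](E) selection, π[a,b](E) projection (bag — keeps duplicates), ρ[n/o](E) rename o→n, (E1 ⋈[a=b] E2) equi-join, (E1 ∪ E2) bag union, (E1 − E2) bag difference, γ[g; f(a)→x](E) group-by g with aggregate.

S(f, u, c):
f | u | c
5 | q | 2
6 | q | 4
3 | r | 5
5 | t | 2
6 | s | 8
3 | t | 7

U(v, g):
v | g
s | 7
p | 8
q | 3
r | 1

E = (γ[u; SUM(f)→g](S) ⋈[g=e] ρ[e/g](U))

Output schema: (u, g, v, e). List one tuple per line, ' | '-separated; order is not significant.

Row counts bottom-up:
  S → 6
  γ[u; SUM(f)→g](S) → 4
  U → 4
  ρ[e/g](U) → 4
  (γ[u; SUM(f)→g](S) ⋈[g=e] ρ[e/g](U)) → 2

== RESULT ==
u | g | v | e
r | 3 | q | 3
t | 8 | p | 8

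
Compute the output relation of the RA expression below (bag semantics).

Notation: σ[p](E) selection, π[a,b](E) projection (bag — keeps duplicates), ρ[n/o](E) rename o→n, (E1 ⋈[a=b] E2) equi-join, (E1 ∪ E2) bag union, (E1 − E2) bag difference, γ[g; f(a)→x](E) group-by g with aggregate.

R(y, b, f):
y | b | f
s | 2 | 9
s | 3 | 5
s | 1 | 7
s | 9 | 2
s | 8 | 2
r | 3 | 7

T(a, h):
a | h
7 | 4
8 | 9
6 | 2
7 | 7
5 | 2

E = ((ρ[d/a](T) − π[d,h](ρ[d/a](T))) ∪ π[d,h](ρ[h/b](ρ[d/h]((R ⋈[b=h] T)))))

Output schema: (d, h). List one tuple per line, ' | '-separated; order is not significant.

Subexpression sizes:
  T → 5
  ρ[d/a](T) → 5
  T → 5
  ρ[d/a](T) → 5
  π[d,h](ρ[d/a](T)) → 5
  (ρ[d/a](T) − π[d,h](ρ[d/a](T))) → 0
  R → 6
  T → 5
  (R ⋈[b=h] T) → 3
  ρ[d/h]((R ⋈[b=h] T)) → 3
  ρ[h/b](ρ[d/h]((R ⋈[b=h] T))) → 3
  π[d,h](ρ[h/b](ρ[d/h]((R ⋈[b=h] T)))) → 3
  ((ρ[d/a](T) − π[d,h](ρ[d/a](T))) ∪ π[d,h](ρ[h/b](ρ[d/h]((R ⋈[b=h] T))))) → 3

== RESULT ==
d | h
2 | 2
2 | 2
9 | 9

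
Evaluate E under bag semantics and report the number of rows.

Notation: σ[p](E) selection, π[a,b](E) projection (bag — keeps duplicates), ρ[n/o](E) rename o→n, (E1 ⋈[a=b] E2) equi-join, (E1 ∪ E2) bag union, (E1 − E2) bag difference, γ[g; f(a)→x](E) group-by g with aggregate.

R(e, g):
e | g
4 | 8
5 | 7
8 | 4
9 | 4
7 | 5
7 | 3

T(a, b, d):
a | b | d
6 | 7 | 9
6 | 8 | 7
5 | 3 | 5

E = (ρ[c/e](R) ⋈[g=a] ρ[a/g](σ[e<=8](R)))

Stepwise |·|:
  R → 6
  ρ[c/e](R) → 6
  R → 6
  σ[e<=8](R) → 5
  ρ[a/g](σ[e<=8](R)) → 5
  (ρ[c/e](R) ⋈[g=a] ρ[a/g](σ[e<=8](R))) → 6

|E| = 6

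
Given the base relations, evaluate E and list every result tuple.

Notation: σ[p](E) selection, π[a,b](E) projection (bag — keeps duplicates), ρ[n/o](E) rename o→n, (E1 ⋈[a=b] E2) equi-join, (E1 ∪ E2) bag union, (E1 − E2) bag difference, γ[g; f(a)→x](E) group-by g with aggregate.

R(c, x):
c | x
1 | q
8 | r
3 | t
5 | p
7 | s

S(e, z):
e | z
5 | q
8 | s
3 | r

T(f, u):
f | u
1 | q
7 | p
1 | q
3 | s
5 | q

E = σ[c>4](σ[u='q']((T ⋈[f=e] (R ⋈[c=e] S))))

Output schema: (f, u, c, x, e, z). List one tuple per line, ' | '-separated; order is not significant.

Subexpression sizes:
  T → 5
  R → 5
  S → 3
  (R ⋈[c=e] S) → 3
  (T ⋈[f=e] (R ⋈[c=e] S)) → 2
  σ[u='q']((T ⋈[f=e] (R ⋈[c=e] S))) → 1
  σ[c>4](σ[u='q']((T ⋈[f=e] (R ⋈[c=e] S)))) → 1

== RESULT ==
f | u | c | x | e | z
5 | q | 5 | p | 5 | q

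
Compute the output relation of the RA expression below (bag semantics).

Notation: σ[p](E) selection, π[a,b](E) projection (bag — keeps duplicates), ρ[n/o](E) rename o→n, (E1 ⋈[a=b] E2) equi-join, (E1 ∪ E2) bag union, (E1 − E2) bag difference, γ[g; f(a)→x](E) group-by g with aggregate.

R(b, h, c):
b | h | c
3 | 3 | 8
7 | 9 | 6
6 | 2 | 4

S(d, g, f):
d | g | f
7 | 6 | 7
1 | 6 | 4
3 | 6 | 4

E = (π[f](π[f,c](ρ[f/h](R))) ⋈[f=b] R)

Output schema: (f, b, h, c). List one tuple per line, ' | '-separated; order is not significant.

Row counts bottom-up:
  R → 3
  ρ[f/h](R) → 3
  π[f,c](ρ[f/h](R)) → 3
  π[f](π[f,c](ρ[f/h](R))) → 3
  R → 3
  (π[f](π[f,c](ρ[f/h](R))) ⋈[f=b] R) → 1

== RESULT ==
f | b | h | c
3 | 3 | 3 | 8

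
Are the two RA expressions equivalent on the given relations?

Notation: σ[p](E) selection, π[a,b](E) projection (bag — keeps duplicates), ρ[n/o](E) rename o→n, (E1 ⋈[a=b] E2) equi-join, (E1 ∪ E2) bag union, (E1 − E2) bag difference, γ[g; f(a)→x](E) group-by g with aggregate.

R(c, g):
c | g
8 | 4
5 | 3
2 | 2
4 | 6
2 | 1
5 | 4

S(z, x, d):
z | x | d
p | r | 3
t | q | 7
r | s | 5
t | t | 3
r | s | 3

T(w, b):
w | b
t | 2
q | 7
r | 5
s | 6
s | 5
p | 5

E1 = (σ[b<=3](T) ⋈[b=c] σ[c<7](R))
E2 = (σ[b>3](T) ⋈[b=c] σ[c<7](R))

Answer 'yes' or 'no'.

E1 per-node cardinality:
  T → 6
  σ[b<=3](T) → 1
  R → 6
  σ[c<7](R) → 5
  (σ[b<=3](T) ⋈[b=c] σ[c<7](R)) → 2
E2 per-node cardinality:
  T → 6
  σ[b>3](T) → 5
  R → 6
  σ[c<7](R) → 5
  (σ[b>3](T) ⋈[b=c] σ[c<7](R)) → 6

E1 result:
w | b | c | g
t | 2 | 2 | 1
t | 2 | 2 | 2
E2 result:
w | b | c | g
p | 5 | 5 | 3
p | 5 | 5 | 4
r | 5 | 5 | 3
r | 5 | 5 | 4
s | 5 | 5 | 3
s | 5 | 5 | 4
Witness: ('t', 2, 2, 1) appears 1× in E1 but 0× in E2.

no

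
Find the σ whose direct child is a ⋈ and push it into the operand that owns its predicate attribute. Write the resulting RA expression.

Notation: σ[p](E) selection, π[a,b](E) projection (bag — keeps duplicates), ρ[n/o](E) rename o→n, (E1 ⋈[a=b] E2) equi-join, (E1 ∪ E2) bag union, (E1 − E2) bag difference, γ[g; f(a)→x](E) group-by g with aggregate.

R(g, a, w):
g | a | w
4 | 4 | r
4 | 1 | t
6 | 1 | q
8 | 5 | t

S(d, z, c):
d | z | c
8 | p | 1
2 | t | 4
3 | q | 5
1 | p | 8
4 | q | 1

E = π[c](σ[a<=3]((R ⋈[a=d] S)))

σ filters on a, owned by the left side.
E' = π[c]((σ[a<=3](R) ⋈[a=d] S))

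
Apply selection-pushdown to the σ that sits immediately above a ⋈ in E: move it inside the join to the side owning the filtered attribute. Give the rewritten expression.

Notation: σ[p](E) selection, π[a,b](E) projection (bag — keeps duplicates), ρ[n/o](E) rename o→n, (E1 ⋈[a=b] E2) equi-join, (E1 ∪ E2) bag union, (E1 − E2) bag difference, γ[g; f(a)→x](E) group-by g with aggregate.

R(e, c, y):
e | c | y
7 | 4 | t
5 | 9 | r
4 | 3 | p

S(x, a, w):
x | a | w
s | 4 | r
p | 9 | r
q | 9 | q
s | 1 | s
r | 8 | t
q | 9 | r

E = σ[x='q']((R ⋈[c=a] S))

σ filters on x, owned by the right side.
E' = (R ⋈[c=a] σ[x='q'](S))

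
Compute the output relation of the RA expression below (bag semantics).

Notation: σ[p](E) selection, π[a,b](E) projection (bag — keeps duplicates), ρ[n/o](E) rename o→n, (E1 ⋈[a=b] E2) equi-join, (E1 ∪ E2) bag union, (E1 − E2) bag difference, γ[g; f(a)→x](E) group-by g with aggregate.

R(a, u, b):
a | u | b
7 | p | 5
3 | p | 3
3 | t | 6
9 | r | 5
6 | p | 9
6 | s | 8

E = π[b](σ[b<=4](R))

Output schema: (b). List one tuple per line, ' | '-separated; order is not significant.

Per-node cardinality:
  R → 6
  σ[b<=4](R) → 1
  π[b](σ[b<=4](R)) → 1

== RESULT ==
b
3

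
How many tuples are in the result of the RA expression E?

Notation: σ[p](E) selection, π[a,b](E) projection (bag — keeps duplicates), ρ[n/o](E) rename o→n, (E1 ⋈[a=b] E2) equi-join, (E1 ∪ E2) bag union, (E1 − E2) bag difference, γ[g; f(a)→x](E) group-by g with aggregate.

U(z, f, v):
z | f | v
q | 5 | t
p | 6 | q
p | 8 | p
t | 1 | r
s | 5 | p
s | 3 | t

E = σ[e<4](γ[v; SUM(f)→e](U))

Stepwise |·|:
  U → 6
  γ[v; SUM(f)→e](U) → 4
  σ[e<4](γ[v; SUM(f)→e](U)) → 1

|E| = 1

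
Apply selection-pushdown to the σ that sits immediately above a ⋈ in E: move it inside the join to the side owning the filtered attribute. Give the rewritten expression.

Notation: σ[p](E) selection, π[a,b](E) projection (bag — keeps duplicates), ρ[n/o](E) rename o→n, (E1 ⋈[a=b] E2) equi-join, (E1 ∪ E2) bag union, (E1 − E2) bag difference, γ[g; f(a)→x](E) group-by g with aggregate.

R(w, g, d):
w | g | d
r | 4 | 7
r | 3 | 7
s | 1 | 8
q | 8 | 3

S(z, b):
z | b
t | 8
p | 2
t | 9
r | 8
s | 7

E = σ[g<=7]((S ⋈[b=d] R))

σ filters on g, owned by the right side.
E' = (S ⋈[b=d] σ[g<=7](R))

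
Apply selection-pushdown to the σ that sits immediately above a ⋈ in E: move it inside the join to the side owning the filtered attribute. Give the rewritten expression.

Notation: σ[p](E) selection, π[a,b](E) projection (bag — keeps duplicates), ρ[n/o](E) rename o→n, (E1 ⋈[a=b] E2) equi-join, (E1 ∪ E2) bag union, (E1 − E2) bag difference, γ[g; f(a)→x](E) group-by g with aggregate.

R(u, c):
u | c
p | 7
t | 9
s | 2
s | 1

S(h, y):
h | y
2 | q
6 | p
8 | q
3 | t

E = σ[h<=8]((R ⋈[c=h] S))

σ filters on h, owned by the right side.
E' = (R ⋈[c=h] σ[h<=8](S))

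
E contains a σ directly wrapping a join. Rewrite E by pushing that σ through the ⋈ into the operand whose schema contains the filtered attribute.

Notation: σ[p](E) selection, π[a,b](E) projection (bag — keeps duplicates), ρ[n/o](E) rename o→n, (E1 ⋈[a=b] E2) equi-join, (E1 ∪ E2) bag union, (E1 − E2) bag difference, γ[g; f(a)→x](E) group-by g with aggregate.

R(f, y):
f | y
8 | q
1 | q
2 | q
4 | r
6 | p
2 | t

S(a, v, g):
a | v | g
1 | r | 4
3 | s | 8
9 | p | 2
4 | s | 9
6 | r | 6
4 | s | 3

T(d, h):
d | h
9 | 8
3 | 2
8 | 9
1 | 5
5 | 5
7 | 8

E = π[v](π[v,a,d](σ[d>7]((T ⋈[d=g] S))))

σ filters on d, owned by the left side.
E' = π[v](π[v,a,d]((σ[d>7](T) ⋈[d=g] S)))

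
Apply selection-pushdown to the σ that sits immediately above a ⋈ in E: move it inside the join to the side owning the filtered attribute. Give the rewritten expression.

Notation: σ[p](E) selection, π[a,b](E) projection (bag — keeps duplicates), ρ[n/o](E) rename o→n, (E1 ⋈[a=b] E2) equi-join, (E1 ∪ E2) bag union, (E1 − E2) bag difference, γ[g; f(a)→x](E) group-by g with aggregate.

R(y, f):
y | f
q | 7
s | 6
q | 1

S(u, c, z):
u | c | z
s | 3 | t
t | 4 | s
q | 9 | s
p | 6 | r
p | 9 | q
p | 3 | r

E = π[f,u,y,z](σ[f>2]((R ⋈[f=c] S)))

σ filters on f, owned by the left side.
E' = π[f,u,y,z]((σ[f>2](R) ⋈[f=c] S))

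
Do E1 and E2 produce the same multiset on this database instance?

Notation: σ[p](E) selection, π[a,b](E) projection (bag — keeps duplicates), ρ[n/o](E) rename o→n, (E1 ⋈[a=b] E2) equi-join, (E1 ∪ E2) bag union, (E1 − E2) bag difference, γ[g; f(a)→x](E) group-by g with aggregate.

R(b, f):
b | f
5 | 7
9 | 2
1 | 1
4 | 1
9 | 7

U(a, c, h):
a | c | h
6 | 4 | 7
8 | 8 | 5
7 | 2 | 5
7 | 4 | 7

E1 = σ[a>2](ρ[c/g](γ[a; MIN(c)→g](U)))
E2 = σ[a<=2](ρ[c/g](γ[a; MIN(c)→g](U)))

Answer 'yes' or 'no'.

E1 stepwise |·|:
  U → 4
  γ[a; MIN(c)→g](U) → 3
  ρ[c/g](γ[a; MIN(c)→g](U)) → 3
  σ[a>2](ρ[c/g](γ[a; MIN(c)→g](U))) → 3
E2 stepwise |·|:
  U → 4
  γ[a; MIN(c)→g](U) → 3
  ρ[c/g](γ[a; MIN(c)→g](U)) → 3
  σ[a<=2](ρ[c/g](γ[a; MIN(c)→g](U))) → 0

E1 result:
a | c
6 | 4
7 | 2
8 | 8
E2 result:
a | c
(0 rows)
Witness: (8, 8) appears 1× in E1 but 0× in E2.

no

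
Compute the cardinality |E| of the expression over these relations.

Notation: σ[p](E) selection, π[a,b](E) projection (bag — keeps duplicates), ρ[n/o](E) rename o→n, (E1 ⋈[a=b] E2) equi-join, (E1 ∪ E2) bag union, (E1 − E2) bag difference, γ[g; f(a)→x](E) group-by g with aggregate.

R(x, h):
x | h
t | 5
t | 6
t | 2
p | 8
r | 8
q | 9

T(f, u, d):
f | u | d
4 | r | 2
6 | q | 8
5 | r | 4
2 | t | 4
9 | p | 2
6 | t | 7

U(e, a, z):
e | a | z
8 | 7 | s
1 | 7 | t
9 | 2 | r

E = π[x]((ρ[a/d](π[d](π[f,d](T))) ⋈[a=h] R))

Per-node cardinality:
  T → 6
  π[f,d](T) → 6
  π[d](π[f,d](T)) → 6
  ρ[a/d](π[d](π[f,d](T))) → 6
  R → 6
  (ρ[a/d](π[d](π[f,d](T))) ⋈[a=h] R) → 4
  π[x]((ρ[a/d](π[d](π[f,d](T))) ⋈[a=h] R)) → 4

|E| = 4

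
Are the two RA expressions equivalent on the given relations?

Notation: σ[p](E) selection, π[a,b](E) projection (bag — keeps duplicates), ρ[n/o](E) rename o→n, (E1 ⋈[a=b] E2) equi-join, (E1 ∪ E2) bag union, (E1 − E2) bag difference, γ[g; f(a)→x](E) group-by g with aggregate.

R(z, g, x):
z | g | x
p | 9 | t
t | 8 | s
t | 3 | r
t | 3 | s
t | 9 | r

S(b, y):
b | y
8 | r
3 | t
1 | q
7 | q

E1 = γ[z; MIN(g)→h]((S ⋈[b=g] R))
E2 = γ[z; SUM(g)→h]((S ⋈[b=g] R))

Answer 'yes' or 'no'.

E1 stepwise |·|:
  S → 4
  R → 5
  (S ⋈[b=g] R) → 3
  γ[z; MIN(g)→h]((S ⋈[b=g] R)) → 1
E2 stepwise |·|:
  S → 4
  R → 5
  (S ⋈[b=g] R) → 3
  γ[z; SUM(g)→h]((S ⋈[b=g] R)) → 1

E1 result:
z | h
t | 3
E2 result:
z | h
t | 14
Witness: ('t', 14) appears 0× in E1 but 1× in E2.

no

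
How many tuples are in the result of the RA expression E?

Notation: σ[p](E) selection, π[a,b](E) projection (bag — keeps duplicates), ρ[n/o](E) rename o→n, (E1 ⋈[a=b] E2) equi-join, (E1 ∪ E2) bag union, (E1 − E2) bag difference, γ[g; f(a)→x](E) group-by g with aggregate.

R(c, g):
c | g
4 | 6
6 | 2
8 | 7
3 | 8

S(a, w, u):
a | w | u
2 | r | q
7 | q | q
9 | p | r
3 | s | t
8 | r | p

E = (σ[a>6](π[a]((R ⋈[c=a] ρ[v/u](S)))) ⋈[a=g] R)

Subexpression sizes:
  R → 4
  S → 5
  ρ[v/u](S) → 5
  (R ⋈[c=a] ρ[v/u](S)) → 2
  π[a]((R ⋈[c=a] ρ[v/u](S))) → 2
  σ[a>6](π[a]((R ⋈[c=a] ρ[v/u](S)))) → 1
  R → 4
  (σ[a>6](π[a]((R ⋈[c=a] ρ[v/u](S)))) ⋈[a=g] R) → 1

|E| = 1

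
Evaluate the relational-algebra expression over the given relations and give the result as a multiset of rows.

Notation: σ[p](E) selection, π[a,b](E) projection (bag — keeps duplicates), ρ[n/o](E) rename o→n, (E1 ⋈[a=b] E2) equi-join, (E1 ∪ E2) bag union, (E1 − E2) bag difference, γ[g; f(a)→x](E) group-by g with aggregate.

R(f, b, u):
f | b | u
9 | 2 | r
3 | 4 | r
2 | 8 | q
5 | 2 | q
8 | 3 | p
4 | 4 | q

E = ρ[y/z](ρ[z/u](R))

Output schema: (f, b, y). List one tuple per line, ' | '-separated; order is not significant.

Per-node cardinality:
  R → 6
  ρ[z/u](R) → 6
  ρ[y/z](ρ[z/u](R)) → 6

== RESULT ==
f | b | y
2 | 8 | q
3 | 4 | r
4 | 4 | q
5 | 2 | q
8 | 3 | p
9 | 2 | r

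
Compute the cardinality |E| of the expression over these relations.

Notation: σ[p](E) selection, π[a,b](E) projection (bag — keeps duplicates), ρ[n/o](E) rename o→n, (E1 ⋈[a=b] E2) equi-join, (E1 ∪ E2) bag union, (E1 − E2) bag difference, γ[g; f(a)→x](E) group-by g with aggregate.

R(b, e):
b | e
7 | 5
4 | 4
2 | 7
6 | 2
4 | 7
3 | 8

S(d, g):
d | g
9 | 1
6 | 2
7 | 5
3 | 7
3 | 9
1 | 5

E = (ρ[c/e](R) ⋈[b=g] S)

Row counts bottom-up:
  R → 6
  ρ[c/e](R) → 6
  S → 6
  (ρ[c/e](R) ⋈[b=g] S) → 2

|E| = 2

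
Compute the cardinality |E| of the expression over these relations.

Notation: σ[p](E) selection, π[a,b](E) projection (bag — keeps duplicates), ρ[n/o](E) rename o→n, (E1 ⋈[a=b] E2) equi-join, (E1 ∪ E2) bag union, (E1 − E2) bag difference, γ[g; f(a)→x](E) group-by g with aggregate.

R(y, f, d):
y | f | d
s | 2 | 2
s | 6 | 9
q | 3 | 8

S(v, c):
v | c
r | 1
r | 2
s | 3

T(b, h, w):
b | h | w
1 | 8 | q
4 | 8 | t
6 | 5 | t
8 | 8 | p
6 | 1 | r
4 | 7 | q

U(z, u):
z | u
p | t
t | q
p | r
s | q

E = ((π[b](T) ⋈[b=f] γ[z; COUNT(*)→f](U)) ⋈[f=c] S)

Stepwise |·|:
  T → 6
  π[b](T) → 6
  U → 4
  γ[z; COUNT(*)→f](U) → 3
  (π[b](T) ⋈[b=f] γ[z; COUNT(*)→f](U)) → 2
  S → 3
  ((π[b](T) ⋈[b=f] γ[z; COUNT(*)→f](U)) ⋈[f=c] S) → 2

|E| = 2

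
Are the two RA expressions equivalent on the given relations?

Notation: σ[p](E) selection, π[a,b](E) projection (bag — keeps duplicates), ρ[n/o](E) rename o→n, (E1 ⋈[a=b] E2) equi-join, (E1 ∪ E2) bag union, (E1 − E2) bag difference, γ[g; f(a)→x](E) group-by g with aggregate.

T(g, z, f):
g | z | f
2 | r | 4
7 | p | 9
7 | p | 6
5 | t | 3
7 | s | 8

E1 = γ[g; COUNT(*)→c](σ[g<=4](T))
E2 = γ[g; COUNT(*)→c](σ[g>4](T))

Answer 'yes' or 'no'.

E1 subexpression sizes:
  T → 5
  σ[g<=4](T) → 1
  γ[g; COUNT(*)→c](σ[g<=4](T)) → 1
E2 subexpression sizes:
  T → 5
  σ[g>4](T) → 4
  γ[g; COUNT(*)→c](σ[g>4](T)) → 2

E1 result:
g | c
2 | 1
E2 result:
g | c
5 | 1
7 | 3
Witness: (5, 1) appears 0× in E1 but 1× in E2.

no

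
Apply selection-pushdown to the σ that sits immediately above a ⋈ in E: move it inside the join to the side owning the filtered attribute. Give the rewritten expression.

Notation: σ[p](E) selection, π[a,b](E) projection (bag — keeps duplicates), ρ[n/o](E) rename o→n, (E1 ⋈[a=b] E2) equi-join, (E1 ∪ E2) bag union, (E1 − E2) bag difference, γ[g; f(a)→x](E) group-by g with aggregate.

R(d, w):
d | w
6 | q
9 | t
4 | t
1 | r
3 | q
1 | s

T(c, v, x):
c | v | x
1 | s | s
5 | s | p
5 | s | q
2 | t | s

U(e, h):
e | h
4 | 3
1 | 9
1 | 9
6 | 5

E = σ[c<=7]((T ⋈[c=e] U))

σ filters on c, owned by the left side.
E' = (σ[c<=7](T) ⋈[c=e] U)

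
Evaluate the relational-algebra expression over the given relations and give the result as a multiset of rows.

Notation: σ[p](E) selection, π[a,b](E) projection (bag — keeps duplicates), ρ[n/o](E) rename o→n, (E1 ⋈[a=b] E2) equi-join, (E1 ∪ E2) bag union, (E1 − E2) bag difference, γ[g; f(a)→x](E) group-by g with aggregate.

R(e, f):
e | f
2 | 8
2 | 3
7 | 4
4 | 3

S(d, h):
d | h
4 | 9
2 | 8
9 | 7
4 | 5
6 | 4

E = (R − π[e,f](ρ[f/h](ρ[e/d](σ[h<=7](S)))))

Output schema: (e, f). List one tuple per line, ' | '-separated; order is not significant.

Subexpression sizes:
  R → 4
  S → 5
  σ[h<=7](S) → 3
  ρ[e/d](σ[h<=7](S)) → 3
  ρ[f/h](ρ[e/d](σ[h<=7](S))) → 3
  π[e,f](ρ[f/h](ρ[e/d](σ[h<=7](S)))) → 3
  (R − π[e,f](ρ[f/h](ρ[e/d](σ[h<=7](S))))) → 4

== RESULT ==
e | f
2 | 3
2 | 8
4 | 3
7 | 4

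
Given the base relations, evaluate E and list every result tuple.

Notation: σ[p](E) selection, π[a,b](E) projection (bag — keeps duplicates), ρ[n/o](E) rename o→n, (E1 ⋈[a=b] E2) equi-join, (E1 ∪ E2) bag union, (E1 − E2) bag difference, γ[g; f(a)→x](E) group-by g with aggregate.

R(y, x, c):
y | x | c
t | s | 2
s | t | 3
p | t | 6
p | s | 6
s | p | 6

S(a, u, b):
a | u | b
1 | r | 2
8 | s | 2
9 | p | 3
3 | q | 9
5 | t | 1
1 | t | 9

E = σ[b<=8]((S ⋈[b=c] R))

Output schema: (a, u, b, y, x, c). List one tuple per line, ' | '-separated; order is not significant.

Row counts bottom-up:
  S → 6
  R → 5
  (S ⋈[b=c] R) → 3
  σ[b<=8]((S ⋈[b=c] R)) → 3

== RESULT ==
a | u | b | y | x | c
1 | r | 2 | t | s | 2
8 | s | 2 | t | s | 2
9 | p | 3 | s | t | 3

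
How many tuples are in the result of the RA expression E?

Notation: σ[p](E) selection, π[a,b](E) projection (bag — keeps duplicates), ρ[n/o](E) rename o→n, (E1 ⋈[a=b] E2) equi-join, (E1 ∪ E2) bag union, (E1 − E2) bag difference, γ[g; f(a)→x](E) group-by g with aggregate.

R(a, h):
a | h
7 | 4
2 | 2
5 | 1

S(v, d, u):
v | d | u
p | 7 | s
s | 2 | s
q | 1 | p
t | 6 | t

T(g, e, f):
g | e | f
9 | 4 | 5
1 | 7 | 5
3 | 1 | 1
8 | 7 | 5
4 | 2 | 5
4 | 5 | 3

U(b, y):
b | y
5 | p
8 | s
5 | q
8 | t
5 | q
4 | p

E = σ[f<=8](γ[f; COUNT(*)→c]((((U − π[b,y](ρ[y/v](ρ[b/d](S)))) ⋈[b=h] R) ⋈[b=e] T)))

Stepwise |·|:
  U → 6
  S → 4
  ρ[b/d](S) → 4
  ρ[y/v](ρ[b/d](S)) → 4
  π[b,y](ρ[y/v](ρ[b/d](S))) → 4
  (U − π[b,y](ρ[y/v](ρ[b/d](S)))) → 6
  R → 3
  ((U − π[b,y](ρ[y/v](ρ[b/d](S)))) ⋈[b=h] R) → 1
  T → 6
  (((U − π[b,y](ρ[y/v](ρ[b/d](S)))) ⋈[b=h] R) ⋈[b=e] T) → 1
  γ[f; COUNT(*)→c]((((U − π[b,y](ρ[y/v](ρ[b/d](S)))) ⋈[b=h] R) ⋈[b=e] T)) → 1
  σ[f<=8](γ[f; COUNT(*)→c]((((U − π[b,y](ρ[y/v](ρ[b/d](S)))) ⋈[b=h] R) ⋈[b=e] T))) → 1

|E| = 1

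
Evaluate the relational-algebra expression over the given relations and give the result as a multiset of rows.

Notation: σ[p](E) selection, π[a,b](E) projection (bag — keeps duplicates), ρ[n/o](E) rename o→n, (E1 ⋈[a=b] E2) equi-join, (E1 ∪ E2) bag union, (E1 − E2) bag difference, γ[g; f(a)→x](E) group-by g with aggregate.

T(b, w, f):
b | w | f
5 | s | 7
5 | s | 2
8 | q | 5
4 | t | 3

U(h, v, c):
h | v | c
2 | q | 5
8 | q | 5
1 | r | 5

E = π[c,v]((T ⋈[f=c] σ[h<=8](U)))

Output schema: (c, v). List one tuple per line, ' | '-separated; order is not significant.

Row counts bottom-up:
  T → 4
  U → 3
  σ[h<=8](U) → 3
  (T ⋈[f=c] σ[h<=8](U)) → 3
  π[c,v]((T ⋈[f=c] σ[h<=8](U))) → 3

== RESULT ==
c | v
5 | q
5 | q
5 | r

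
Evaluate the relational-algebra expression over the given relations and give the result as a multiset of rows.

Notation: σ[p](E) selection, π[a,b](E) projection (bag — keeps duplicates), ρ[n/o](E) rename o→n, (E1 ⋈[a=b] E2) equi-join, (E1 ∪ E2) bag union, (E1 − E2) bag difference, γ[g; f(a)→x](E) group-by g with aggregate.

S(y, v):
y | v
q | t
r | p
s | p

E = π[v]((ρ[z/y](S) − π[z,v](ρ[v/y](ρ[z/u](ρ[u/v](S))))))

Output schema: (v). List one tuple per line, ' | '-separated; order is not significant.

Per-node cardinality:
  S → 3
  ρ[z/y](S) → 3
  S → 3
  ρ[u/v](S) → 3
  ρ[z/u](ρ[u/v](S)) → 3
  ρ[v/y](ρ[z/u](ρ[u/v](S))) → 3
  π[z,v](ρ[v/y](ρ[z/u](ρ[u/v](S)))) → 3
  (ρ[z/y](S) − π[z,v](ρ[v/y](ρ[z/u](ρ[u/v](S))))) → 3
  π[v]((ρ[z/y](S) − π[z,v](ρ[v/y](ρ[z/u](ρ[u/v](S)))))) → 3

== RESULT ==
v
p
p
t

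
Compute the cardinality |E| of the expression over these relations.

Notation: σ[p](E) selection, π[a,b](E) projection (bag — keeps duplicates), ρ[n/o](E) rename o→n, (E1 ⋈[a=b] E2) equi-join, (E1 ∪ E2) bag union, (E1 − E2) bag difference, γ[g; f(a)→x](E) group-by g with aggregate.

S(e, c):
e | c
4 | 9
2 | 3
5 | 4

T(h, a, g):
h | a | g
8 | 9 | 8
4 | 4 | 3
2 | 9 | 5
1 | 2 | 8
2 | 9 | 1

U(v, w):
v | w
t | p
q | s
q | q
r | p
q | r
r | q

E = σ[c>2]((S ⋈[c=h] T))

Subexpression sizes:
  S → 3
  T → 5
  (S ⋈[c=h] T) → 1
  σ[c>2]((S ⋈[c=h] T)) → 1

|E| = 1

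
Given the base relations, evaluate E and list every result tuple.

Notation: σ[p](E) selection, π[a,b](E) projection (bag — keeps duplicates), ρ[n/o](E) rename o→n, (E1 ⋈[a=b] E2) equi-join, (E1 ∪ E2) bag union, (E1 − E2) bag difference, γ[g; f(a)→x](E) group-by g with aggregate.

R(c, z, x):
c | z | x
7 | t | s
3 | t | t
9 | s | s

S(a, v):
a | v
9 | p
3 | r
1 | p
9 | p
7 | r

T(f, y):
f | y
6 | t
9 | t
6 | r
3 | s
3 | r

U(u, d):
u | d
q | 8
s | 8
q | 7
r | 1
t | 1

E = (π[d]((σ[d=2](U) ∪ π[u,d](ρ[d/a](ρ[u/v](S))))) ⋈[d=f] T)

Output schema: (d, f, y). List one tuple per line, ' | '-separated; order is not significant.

Stepwise |·|:
  U → 5
  σ[d=2](U) → 0
  S → 5
  ρ[u/v](S) → 5
  ρ[d/a](ρ[u/v](S)) → 5
  π[u,d](ρ[d/a](ρ[u/v](S))) → 5
  (σ[d=2](U) ∪ π[u,d](ρ[d/a](ρ[u/v](S)))) → 5
  π[d]((σ[d=2](U) ∪ π[u,d](ρ[d/a](ρ[u/v](S))))) → 5
  T → 5
  (π[d]((σ[d=2](U) ∪ π[u,d](ρ[d/a](ρ[u/v](S))))) ⋈[d=f] T) → 4

== RESULT ==
d | f | y
3 | 3 | r
3 | 3 | s
9 | 9 | t
9 | 9 | t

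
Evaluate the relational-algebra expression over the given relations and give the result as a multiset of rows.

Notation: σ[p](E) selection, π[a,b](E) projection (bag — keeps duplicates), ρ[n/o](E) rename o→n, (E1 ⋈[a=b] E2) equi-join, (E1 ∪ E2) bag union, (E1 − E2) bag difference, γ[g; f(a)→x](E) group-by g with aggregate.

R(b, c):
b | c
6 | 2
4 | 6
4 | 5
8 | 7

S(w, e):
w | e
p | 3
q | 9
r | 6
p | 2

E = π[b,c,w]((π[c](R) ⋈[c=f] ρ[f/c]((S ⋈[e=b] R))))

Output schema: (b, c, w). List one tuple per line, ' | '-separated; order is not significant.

Stepwise |·|:
  R → 4
  π[c](R) → 4
  S → 4
  R → 4
  (S ⋈[e=b] R) → 1
  ρ[f/c]((S ⋈[e=b] R)) → 1
  (π[c](R) ⋈[c=f] ρ[f/c]((S ⋈[e=b] R))) → 1
  π[b,c,w]((π[c](R) ⋈[c=f] ρ[f/c]((S ⋈[e=b] R)))) → 1

== RESULT ==
b | c | w
6 | 2 | r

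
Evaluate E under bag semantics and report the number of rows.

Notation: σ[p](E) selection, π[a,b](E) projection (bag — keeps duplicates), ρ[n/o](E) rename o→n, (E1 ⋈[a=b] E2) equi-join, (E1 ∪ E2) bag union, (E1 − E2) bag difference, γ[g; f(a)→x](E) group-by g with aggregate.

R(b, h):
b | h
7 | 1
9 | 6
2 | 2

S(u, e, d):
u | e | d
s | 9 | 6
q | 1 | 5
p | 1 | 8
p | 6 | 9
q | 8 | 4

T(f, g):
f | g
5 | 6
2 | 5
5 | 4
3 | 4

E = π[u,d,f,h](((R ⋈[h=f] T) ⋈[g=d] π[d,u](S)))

Row counts bottom-up:
  R → 3
  T → 4
  (R ⋈[h=f] T) → 1
  S → 5
  π[d,u](S) → 5
  ((R ⋈[h=f] T) ⋈[g=d] π[d,u](S)) → 1
  π[u,d,f,h](((R ⋈[h=f] T) ⋈[g=d] π[d,u](S))) → 1

|E| = 1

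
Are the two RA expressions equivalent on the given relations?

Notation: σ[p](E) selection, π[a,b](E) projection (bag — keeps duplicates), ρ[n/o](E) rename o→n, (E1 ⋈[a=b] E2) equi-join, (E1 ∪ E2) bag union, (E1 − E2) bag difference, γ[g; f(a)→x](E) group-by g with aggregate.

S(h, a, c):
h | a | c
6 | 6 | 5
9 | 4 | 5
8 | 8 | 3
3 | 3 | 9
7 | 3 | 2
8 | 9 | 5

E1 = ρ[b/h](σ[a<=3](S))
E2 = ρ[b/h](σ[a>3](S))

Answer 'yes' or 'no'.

E1 stepwise |·|:
  S → 6
  σ[a<=3](S) → 2
  ρ[b/h](σ[a<=3](S)) → 2
E2 stepwise |·|:
  S → 6
  σ[a>3](S) → 4
  ρ[b/h](σ[a>3](S)) → 4

E1 result:
b | a | c
3 | 3 | 9
7 | 3 | 2
E2 result:
b | a | c
6 | 6 | 5
8 | 8 | 3
8 | 9 | 5
9 | 4 | 5
Witness: (7, 3, 2) appears 1× in E1 but 0× in E2.

no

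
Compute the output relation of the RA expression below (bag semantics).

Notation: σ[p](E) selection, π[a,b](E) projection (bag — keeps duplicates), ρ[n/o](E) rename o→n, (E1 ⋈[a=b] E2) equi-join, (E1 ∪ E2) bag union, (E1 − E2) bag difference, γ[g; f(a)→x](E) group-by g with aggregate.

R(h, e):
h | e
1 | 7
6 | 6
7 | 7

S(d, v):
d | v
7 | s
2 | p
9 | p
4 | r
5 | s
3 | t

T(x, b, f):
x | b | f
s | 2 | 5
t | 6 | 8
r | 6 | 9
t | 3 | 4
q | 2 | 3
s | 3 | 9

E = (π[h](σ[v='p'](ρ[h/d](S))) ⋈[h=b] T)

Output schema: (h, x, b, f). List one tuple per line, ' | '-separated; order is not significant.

Stepwise |·|:
  S → 6
  ρ[h/d](S) → 6
  σ[v='p'](ρ[h/d](S)) → 2
  π[h](σ[v='p'](ρ[h/d](S))) → 2
  T → 6
  (π[h](σ[v='p'](ρ[h/d](S))) ⋈[h=b] T) → 2

== RESULT ==
h | x | b | f
2 | q | 2 | 3
2 | s | 2 | 5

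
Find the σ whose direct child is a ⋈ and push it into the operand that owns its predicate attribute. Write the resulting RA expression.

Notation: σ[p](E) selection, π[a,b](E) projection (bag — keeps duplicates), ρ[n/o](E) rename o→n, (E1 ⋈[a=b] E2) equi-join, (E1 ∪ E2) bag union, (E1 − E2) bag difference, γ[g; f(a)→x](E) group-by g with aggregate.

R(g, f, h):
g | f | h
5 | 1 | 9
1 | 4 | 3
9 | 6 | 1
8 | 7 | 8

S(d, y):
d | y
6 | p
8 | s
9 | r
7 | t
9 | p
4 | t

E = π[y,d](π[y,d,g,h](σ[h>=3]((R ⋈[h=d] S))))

σ filters on h, owned by the left side.
E' = π[y,d](π[y,d,g,h]((σ[h>=3](R) ⋈[h=d] S)))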